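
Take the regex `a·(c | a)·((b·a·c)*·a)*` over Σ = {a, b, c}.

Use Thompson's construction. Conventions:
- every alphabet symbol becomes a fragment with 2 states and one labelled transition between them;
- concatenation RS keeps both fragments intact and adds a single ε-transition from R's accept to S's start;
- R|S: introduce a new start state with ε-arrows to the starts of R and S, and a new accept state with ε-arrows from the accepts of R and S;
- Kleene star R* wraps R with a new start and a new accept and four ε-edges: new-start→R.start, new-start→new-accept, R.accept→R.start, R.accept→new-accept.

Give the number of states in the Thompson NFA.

20

Recursing over subexpressions:
Each of the 7 symbol leaves contributes a 2-state fragment.
  c | a — 6 states
  b·a·c — 6 states
  (b·a·c)* — 8 states
  (b·a·c)*·a — 10 states
  ((b·a·c)*·a)* — 12 states
  a·(c | a)·((b·a·c)*·a)* — 20 states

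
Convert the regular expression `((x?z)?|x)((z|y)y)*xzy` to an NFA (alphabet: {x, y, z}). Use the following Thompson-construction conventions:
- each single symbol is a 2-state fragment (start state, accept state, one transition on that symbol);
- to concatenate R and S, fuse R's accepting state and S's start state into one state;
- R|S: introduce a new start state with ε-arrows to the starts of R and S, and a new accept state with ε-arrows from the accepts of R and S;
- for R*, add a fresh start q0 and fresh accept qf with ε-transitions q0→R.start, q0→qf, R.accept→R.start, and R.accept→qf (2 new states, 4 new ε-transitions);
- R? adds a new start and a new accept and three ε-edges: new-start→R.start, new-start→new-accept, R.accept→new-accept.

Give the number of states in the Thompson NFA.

22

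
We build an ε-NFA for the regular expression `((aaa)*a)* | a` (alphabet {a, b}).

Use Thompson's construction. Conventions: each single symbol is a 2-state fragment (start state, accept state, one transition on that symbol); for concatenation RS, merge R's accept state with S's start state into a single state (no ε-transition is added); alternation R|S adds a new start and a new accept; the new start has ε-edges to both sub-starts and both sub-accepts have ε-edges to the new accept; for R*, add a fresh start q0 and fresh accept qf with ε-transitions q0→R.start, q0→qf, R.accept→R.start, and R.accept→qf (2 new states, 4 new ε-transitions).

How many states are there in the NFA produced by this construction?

13

By structural recursion:
Each of the 5 symbol leaves contributes a 2-state fragment.
  aaa : 4 states
  (aaa)* : 6 states
  (aaa)*a : 7 states
  ((aaa)*a)* : 9 states
  ((aaa)*a)* | a : 13 states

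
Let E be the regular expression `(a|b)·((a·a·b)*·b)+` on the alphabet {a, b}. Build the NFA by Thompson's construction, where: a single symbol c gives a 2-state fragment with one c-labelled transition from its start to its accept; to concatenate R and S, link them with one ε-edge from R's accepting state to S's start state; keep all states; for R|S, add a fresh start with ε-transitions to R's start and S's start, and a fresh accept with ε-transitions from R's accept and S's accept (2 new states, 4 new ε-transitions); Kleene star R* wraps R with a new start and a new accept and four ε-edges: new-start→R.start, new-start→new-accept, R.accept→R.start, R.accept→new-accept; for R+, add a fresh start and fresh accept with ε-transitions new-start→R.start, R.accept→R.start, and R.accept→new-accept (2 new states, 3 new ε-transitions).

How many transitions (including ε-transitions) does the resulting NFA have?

21

Bottom-up over the parse tree:
Each of the 6 symbol leaves contributes 1 transition (1 symbol, 0 ε).
  a|b → 6 transitions (2 symbol, 4 ε)
  a·a·b → 5 transitions (3 symbol, 2 ε)
  (a·a·b)* → 9 transitions (3 symbol, 6 ε)
  (a·a·b)*·b → 11 transitions (4 symbol, 7 ε)
  ((a·a·b)*·b)+ → 14 transitions (4 symbol, 10 ε)
  (a|b)·((a·a·b)*·b)+ → 21 transitions (6 symbol, 15 ε)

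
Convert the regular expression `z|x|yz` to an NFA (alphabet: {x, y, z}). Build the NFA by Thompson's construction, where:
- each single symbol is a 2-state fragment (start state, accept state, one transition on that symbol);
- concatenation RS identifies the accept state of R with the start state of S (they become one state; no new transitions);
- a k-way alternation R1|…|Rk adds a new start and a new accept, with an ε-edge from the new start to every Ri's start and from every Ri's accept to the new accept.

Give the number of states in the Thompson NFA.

9

Bottom-up over the parse tree:
Each of the 4 symbol leaves contributes a 2-state fragment.
  yz — 3 states
  z|x|yz — 9 states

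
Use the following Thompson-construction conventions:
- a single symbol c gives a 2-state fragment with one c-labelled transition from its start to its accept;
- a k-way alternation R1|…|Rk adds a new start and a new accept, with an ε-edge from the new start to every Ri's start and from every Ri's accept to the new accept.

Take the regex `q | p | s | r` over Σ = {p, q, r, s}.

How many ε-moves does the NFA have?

8

Recursing over subexpressions:
Each of the 4 symbol leaves contributes 0 ε-transitions.
  q | p | s | r : 8 ε-transitions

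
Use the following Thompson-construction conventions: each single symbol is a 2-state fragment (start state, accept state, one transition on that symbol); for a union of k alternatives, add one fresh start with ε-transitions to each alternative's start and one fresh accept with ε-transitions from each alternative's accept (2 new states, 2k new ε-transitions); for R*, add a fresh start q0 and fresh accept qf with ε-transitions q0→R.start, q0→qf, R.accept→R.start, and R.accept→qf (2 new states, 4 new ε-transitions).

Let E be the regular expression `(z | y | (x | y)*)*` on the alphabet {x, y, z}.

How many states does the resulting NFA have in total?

16

By structural recursion:
Each of the 4 symbol leaves contributes a 2-state fragment.
  x | y — 6 states
  (x | y)* — 8 states
  z | y | (x | y)* — 14 states
  (z | y | (x | y)*)* — 16 states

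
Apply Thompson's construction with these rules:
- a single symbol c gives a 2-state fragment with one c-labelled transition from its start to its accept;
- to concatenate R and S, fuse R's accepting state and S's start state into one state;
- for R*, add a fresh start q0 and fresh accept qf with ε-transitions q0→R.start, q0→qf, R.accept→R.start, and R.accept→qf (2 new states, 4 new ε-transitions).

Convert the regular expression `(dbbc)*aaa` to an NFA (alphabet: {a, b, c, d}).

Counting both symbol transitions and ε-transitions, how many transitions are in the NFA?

Bottom-up over the parse tree:
Each of the 7 symbol leaves contributes 1 transition (1 symbol, 0 ε).
  dbbc → 4 transitions (4 symbol, 0 ε)
  (dbbc)* → 8 transitions (4 symbol, 4 ε)
  (dbbc)*aaa → 11 transitions (7 symbol, 4 ε)

11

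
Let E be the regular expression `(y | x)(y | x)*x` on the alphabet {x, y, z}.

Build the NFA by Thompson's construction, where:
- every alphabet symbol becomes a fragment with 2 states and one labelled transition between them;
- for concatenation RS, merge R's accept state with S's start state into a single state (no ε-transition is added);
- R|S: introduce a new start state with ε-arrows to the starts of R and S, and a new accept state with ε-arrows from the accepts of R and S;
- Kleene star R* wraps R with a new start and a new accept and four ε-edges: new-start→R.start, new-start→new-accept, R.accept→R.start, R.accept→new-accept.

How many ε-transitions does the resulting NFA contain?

Recursing over subexpressions:
Each of the 5 symbol leaves contributes 0 ε-transitions.
  y | x → 4 ε-transitions
  y | x → 4 ε-transitions
  (y | x)* → 8 ε-transitions
  (y | x)(y | x)*x → 12 ε-transitions

12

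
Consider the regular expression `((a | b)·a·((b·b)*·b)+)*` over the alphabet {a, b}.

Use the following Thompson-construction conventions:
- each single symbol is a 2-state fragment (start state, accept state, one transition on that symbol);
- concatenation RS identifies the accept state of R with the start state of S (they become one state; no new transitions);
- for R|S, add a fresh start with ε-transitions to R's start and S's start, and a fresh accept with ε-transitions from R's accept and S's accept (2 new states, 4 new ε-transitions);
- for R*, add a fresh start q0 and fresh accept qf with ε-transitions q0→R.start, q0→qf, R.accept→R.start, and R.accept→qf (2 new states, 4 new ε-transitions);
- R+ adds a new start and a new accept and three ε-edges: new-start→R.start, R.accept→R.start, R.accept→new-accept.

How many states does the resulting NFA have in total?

16

By structural recursion:
Each of the 6 symbol leaves contributes a 2-state fragment.
  a | b : 6 states
  b·b : 3 states
  (b·b)* : 5 states
  (b·b)*·b : 6 states
  ((b·b)*·b)+ : 8 states
  (a | b)·a·((b·b)*·b)+ : 14 states
  ((a | b)·a·((b·b)*·b)+)* : 16 states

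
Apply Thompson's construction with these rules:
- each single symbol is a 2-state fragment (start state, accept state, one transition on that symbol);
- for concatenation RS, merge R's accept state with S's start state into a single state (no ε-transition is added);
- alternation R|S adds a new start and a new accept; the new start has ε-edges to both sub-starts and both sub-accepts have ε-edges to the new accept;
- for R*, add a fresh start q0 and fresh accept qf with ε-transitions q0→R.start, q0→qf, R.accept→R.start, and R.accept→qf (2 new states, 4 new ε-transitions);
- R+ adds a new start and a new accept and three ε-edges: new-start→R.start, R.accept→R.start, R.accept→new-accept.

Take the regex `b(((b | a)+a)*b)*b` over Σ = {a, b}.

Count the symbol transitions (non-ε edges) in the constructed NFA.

6

By structural recursion:
Each of the 6 symbol leaves contributes exactly 1 symbol transition.
  b | a = 2 symbol transitions
  (b | a)+ = 2 symbol transitions
  (b | a)+a = 3 symbol transitions
  ((b | a)+a)* = 3 symbol transitions
  ((b | a)+a)*b = 4 symbol transitions
  (((b | a)+a)*b)* = 4 symbol transitions
  b(((b | a)+a)*b)*b = 6 symbol transitions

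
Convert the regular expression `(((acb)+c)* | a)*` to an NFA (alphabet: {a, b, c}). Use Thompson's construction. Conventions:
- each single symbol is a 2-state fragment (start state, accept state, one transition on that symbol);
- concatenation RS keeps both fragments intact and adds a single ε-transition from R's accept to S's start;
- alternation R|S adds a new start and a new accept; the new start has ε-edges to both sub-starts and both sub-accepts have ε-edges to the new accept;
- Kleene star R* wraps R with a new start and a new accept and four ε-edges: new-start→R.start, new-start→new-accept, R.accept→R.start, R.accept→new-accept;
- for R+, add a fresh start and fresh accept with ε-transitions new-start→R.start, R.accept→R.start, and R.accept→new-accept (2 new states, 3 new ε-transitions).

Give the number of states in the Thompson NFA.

Per subexpression:
Each of the 5 symbol leaves contributes a 2-state fragment.
  acb : 6 states
  (acb)+ : 8 states
  (acb)+c : 10 states
  ((acb)+c)* : 12 states
  ((acb)+c)* | a : 16 states
  (((acb)+c)* | a)* : 18 states

18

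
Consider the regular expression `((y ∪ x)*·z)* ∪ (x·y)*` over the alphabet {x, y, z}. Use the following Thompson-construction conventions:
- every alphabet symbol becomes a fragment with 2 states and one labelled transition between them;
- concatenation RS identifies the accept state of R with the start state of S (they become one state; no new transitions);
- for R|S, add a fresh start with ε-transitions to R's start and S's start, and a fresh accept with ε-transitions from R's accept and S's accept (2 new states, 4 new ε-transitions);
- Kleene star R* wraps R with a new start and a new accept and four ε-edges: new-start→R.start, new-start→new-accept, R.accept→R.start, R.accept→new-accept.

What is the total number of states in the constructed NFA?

Building bottom-up:
Each of the 5 symbol leaves contributes a 2-state fragment.
  y ∪ x → 6 states
  (y ∪ x)* → 8 states
  (y ∪ x)*·z → 9 states
  ((y ∪ x)*·z)* → 11 states
  x·y → 3 states
  (x·y)* → 5 states
  ((y ∪ x)*·z)* ∪ (x·y)* → 18 states

18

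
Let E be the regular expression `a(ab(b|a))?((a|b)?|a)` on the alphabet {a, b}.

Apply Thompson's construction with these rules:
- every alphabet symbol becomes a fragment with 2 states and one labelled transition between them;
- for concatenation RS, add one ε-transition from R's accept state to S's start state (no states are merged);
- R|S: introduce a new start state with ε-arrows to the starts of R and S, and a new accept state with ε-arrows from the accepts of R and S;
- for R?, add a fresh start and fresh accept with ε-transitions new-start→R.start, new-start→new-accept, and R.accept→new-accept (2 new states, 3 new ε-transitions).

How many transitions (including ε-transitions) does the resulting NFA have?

Bottom-up over the parse tree:
Each of the 8 symbol leaves contributes 1 transition (1 symbol, 0 ε).
  b|a → 6 transitions (2 symbol, 4 ε)
  ab(b|a) → 10 transitions (4 symbol, 6 ε)
  (ab(b|a))? → 13 transitions (4 symbol, 9 ε)
  a|b → 6 transitions (2 symbol, 4 ε)
  (a|b)? → 9 transitions (2 symbol, 7 ε)
  (a|b)?|a → 14 transitions (3 symbol, 11 ε)
  a(ab(b|a))?((a|b)?|a) → 30 transitions (8 symbol, 22 ε)

30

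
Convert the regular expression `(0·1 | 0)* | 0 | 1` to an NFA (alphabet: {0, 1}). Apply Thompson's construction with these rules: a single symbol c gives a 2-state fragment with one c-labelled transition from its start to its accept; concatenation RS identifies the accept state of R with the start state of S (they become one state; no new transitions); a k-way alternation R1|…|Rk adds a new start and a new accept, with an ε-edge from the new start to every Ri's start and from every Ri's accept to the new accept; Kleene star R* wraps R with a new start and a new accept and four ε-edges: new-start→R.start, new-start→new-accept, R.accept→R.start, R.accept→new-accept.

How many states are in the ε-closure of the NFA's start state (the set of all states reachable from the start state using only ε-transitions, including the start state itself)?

9

Let C(F) = |ε-closure(F.start)| within fragment F, and note whether F accepts ε. Symbol fragments have C = 1 and do not accept ε. Then:
  0·1 → same as the first factor's closure: |closure| = 1
  0·1 | 0 → new start ε-reaches every alternative's start; none of them accept ε, so the new accept is not reached: |closure| = 1 + 1 + 1 = 3
  (0·1 | 0)* → the star's fresh start ε-reaches both the body's start and the fresh accept: |closure| = 2 + 3 = 5
  (0·1 | 0)* | 0 | 1 → new start ε-reaches every alternative's start; at least one alternative accepts ε, so the union's new accept is reached too: |closure| = 1 + 5 + 1 + 1 + 1 = 9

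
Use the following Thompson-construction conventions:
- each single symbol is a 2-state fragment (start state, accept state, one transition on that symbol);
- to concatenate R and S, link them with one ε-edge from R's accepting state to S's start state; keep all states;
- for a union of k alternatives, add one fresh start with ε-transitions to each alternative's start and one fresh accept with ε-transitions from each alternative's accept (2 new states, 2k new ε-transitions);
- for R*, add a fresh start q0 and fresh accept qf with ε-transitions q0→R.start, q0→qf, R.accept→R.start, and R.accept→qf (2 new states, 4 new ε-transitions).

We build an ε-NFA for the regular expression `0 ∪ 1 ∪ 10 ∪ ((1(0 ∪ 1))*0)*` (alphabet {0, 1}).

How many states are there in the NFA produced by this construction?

Building bottom-up:
Each of the 8 symbol leaves contributes a 2-state fragment.
  10 — 4 states
  0 ∪ 1 — 6 states
  1(0 ∪ 1) — 8 states
  (1(0 ∪ 1))* — 10 states
  (1(0 ∪ 1))*0 — 12 states
  ((1(0 ∪ 1))*0)* — 14 states
  0 ∪ 1 ∪ 10 ∪ ((1(0 ∪ 1))*0)* — 24 states

24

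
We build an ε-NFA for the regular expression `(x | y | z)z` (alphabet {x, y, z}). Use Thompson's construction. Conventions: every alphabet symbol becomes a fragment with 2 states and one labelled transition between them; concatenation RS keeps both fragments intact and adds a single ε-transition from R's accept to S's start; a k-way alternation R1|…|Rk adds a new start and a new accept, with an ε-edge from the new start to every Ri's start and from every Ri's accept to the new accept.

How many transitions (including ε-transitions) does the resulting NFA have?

11

Recursing over subexpressions:
Each of the 4 symbol leaves contributes 1 transition (1 symbol, 0 ε).
  x | y | z → 9 transitions (3 symbol, 6 ε)
  (x | y | z)z → 11 transitions (4 symbol, 7 ε)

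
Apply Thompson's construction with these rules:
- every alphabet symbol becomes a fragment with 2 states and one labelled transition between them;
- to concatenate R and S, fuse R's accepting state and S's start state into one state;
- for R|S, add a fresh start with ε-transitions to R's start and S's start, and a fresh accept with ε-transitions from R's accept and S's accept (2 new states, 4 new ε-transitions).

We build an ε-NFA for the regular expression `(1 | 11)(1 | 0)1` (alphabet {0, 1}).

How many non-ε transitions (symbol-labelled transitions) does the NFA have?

6

By structural recursion:
Each of the 6 symbol leaves contributes exactly 1 symbol transition.
  11 : 2 symbol transitions
  1 | 11 : 3 symbol transitions
  1 | 0 : 2 symbol transitions
  (1 | 11)(1 | 0)1 : 6 symbol transitions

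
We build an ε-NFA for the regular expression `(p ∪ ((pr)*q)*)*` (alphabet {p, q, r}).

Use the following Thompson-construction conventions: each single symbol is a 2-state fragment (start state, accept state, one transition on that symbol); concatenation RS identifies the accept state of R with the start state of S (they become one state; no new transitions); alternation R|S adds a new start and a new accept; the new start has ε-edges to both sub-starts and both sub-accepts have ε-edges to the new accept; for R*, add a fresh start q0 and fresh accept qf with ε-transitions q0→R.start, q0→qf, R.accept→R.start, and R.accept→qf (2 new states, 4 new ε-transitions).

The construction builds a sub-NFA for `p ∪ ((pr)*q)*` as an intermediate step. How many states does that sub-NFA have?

12

Fragment for `p ∪ ((pr)*q)*`:
Each of the 4 symbol leaves contributes a 2-state fragment.
  pr → 3 states
  (pr)* → 5 states
  (pr)*q → 6 states
  ((pr)*q)* → 8 states
  p ∪ ((pr)*q)* → 12 states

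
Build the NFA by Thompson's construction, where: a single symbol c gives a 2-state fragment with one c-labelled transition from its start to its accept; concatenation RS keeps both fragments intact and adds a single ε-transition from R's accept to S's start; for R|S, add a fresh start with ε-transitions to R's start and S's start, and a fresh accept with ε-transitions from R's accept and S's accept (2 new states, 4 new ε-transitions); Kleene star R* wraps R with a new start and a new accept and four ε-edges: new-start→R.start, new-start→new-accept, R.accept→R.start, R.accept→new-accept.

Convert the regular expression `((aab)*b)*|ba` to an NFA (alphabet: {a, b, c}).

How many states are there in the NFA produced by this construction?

18

Per subexpression:
Each of the 6 symbol leaves contributes a 2-state fragment.
  aab = 6 states
  (aab)* = 8 states
  (aab)*b = 10 states
  ((aab)*b)* = 12 states
  ba = 4 states
  ((aab)*b)*|ba = 18 states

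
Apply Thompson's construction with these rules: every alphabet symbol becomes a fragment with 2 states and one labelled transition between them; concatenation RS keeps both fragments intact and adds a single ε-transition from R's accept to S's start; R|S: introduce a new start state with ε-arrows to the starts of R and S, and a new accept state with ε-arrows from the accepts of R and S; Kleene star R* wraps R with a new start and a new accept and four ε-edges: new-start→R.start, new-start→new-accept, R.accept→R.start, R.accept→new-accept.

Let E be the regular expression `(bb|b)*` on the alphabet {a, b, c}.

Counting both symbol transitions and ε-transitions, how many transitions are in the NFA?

Recursing over subexpressions:
Each of the 3 symbol leaves contributes 1 transition (1 symbol, 0 ε).
  bb — 3 transitions (2 symbol, 1 ε)
  bb|b — 8 transitions (3 symbol, 5 ε)
  (bb|b)* — 12 transitions (3 symbol, 9 ε)

12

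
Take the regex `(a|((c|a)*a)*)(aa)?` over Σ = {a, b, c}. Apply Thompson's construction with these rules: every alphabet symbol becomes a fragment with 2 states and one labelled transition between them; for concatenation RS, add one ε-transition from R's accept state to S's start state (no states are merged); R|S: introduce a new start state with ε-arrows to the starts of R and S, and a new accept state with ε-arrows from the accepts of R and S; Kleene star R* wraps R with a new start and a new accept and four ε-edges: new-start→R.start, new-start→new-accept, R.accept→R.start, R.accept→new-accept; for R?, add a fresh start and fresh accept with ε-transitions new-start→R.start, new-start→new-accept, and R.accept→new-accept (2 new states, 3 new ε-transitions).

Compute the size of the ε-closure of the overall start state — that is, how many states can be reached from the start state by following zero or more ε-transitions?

14

Let C(F) = |ε-closure(F.start)| within fragment F, and note whether F accepts ε. Symbol fragments have C = 1 and do not accept ε. Then:
  c|a → new start ε-reaches every alternative's start; none of them accept ε, so the new accept is not reached: C = 1 + 1 + 1 = 3
  (c|a)* → the star's fresh start ε-reaches both the body's start and the fresh accept: C = 2 + 3 = 5
  (c|a)*a → the left operand accepts ε, so the closure extends into the next operand (via the concat ε-link); C = 5 + 1 = 6
  ((c|a)*a)* → new start has ε-edges to the inner start and to the new accept, so C = 2 + 6 = 8
  a|((c|a)*a)* → C = 1 (new start) + (1 + 8) + 1 (new accept, since some branch ε-reaches its own accept) = 11
  aa → C equals the left operand's closure size = 1 (its accept is not ε-reachable, so the closure stops there)
  (aa)? → new start has ε-edges to the inner start and to the new accept, so C = 2 + 1 = 3
  (a|((c|a)*a)*)(aa)? → C = 11 + 3 = 14 (closure spills across the concat boundary because the left factor accepts ε)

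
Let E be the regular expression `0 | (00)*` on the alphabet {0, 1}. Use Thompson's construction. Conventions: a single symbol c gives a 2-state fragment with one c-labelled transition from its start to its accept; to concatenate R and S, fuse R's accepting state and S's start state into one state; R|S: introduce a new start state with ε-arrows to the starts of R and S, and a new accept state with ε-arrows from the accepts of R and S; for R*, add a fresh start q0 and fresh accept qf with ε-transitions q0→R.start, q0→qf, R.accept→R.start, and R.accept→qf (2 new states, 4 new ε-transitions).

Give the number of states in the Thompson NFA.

9

Recursing over subexpressions:
Each of the 3 symbol leaves contributes a 2-state fragment.
  00 — 3 states
  (00)* — 5 states
  0 | (00)* — 9 states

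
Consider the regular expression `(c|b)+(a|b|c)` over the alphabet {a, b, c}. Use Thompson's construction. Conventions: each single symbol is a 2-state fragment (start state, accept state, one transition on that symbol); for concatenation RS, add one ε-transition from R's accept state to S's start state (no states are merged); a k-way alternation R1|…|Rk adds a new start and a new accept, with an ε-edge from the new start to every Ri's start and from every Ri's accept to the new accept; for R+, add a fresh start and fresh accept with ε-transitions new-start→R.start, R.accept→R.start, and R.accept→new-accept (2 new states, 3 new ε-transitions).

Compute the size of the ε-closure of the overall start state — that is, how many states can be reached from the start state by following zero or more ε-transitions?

4

Work bottom-up. For each fragment F, track |ε-closure(F.start)| and whether F's accept lies in that closure (i.e. whether F accepts ε). A single-symbol fragment has closure size 1 and does not accept ε.
  c|b → new start ε-reaches every alternative's start; none of them accept ε, so the new accept is not reached: |closure| = 1 + 1 + 1 = 3
  (c|b)+ → new start ε-reaches only the body's start; the new accept needs a symbol first: |closure| = 1 + 3 = 4
  a|b|c → |closure| = 1 + 1 + 1 + 1 = 4 (the new accept is not ε-reachable since no branch accepts ε)
  (c|b)+(a|b|c) → |closure| equals the left operand's closure size = 4 (its accept is not ε-reachable, so the closure stops there)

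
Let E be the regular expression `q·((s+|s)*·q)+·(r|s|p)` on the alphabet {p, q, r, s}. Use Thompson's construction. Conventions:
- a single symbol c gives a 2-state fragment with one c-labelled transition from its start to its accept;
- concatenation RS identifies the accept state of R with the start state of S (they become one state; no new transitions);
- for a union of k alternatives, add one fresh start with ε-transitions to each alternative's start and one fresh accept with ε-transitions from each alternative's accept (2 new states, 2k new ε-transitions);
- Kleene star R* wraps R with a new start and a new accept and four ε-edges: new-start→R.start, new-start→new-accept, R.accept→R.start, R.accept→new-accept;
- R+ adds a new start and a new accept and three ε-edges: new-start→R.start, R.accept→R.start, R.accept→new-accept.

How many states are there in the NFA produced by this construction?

Building bottom-up:
Each of the 7 symbol leaves contributes a 2-state fragment.
  s+ : 4 states
  s+|s : 8 states
  (s+|s)* : 10 states
  (s+|s)*·q : 11 states
  ((s+|s)*·q)+ : 13 states
  r|s|p : 8 states
  q·((s+|s)*·q)+·(r|s|p) : 21 states

21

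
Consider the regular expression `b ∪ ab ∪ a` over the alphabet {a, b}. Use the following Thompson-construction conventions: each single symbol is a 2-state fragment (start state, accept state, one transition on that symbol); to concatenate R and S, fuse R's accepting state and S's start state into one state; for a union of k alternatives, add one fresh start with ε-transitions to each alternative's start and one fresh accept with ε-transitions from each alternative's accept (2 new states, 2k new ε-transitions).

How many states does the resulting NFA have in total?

Building bottom-up:
Each of the 4 symbol leaves contributes a 2-state fragment.
  ab : 3 states
  b ∪ ab ∪ a : 9 states

9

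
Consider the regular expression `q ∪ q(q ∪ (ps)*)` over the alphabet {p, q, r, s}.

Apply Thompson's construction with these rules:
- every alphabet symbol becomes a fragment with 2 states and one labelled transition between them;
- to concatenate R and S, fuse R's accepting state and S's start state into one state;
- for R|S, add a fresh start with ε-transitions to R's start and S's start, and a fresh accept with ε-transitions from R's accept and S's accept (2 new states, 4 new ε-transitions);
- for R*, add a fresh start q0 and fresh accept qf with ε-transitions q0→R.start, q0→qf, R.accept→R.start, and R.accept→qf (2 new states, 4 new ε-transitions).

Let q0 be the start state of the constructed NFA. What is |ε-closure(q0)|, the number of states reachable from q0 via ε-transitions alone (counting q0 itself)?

3

Let C(F) = |ε-closure(F.start)| within fragment F, and note whether F accepts ε. Symbol fragments have C = 1 and do not accept ε. Then:
  ps : same as the first factor's closure: |closure| = 1
  (ps)* : the star's fresh start ε-reaches both the body's start and the fresh accept: |closure| = 2 + 1 = 3
  q ∪ (ps)* : new start ε-reaches every alternative's start; at least one alternative accepts ε, so the union's new accept is reached too: |closure| = 1 + 1 + 3 + 1 = 6
  q(q ∪ (ps)*) : |closure| equals the left operand's closure size = 1 (its accept is not ε-reachable, so the closure stops there)
  q ∪ q(q ∪ (ps)*) : new start ε-reaches every alternative's start; none of them accept ε, so the new accept is not reached: |closure| = 1 + 1 + 1 = 3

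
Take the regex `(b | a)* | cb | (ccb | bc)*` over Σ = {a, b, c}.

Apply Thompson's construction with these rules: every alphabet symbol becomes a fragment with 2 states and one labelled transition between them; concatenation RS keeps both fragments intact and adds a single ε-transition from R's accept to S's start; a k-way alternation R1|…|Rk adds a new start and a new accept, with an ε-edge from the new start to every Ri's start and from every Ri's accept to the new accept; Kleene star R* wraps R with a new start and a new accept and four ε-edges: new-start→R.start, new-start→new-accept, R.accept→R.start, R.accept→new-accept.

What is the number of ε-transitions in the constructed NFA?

26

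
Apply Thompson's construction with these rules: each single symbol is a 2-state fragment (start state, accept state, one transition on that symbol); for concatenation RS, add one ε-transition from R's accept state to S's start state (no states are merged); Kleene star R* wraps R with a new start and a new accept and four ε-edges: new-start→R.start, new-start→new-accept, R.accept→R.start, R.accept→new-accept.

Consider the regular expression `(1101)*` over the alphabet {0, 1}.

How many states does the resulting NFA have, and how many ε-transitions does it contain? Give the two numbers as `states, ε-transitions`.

10, 7

Per subexpression:
Each of the 4 symbol leaves contributes 2 states and 0 ε-transitions.
  1101 = 8 states, 3 ε-transitions
  (1101)* = 10 states, 7 ε-transitions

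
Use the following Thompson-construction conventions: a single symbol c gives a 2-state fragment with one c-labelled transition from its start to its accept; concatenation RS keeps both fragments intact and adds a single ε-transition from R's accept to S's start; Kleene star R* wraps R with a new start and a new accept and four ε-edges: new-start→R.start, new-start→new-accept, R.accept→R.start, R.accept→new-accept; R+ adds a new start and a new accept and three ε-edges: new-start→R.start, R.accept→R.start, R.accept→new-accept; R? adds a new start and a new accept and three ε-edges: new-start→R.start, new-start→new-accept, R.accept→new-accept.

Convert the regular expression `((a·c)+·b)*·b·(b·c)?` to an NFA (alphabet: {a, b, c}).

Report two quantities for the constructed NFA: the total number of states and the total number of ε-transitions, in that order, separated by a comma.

18, 15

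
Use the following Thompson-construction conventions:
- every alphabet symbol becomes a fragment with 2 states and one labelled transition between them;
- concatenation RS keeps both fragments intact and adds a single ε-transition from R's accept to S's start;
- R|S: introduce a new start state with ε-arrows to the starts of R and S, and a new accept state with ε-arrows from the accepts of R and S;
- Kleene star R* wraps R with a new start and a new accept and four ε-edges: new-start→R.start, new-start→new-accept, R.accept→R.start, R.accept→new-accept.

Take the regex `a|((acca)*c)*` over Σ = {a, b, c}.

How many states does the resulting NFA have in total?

18

Bottom-up over the parse tree:
Each of the 6 symbol leaves contributes a 2-state fragment.
  acca = 8 states
  (acca)* = 10 states
  (acca)*c = 12 states
  ((acca)*c)* = 14 states
  a|((acca)*c)* = 18 states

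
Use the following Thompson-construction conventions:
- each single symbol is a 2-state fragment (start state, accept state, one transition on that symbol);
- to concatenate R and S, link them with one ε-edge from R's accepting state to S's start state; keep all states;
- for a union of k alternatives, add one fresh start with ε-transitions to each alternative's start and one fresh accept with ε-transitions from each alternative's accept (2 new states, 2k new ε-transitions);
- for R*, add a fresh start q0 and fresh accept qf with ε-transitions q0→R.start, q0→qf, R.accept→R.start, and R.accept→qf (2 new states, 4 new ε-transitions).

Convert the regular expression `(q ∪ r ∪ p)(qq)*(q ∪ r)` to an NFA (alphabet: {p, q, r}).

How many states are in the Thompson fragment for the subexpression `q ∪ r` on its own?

6

Fragment for `q ∪ r`:
Each of the 2 symbol leaves contributes a 2-state fragment.
  q ∪ r : 6 states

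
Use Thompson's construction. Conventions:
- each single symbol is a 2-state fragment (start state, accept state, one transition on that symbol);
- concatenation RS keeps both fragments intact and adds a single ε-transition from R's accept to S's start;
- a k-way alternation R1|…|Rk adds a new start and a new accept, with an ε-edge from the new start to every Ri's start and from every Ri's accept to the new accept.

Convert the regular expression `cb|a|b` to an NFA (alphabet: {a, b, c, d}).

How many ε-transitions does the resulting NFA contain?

7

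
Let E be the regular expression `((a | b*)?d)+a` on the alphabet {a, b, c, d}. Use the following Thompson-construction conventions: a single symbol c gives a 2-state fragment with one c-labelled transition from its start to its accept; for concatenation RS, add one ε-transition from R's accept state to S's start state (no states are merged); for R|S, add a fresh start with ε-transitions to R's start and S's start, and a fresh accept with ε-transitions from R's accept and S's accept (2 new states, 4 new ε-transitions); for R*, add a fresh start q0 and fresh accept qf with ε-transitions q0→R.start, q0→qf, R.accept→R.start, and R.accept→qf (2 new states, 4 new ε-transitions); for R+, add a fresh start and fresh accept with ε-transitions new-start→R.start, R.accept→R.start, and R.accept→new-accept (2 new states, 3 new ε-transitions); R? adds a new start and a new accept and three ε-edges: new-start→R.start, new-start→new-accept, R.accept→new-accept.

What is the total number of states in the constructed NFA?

16

Bottom-up over the parse tree:
Each of the 4 symbol leaves contributes a 2-state fragment.
  b* → 4 states
  a | b* → 8 states
  (a | b*)? → 10 states
  (a | b*)?d → 12 states
  ((a | b*)?d)+ → 14 states
  ((a | b*)?d)+a → 16 states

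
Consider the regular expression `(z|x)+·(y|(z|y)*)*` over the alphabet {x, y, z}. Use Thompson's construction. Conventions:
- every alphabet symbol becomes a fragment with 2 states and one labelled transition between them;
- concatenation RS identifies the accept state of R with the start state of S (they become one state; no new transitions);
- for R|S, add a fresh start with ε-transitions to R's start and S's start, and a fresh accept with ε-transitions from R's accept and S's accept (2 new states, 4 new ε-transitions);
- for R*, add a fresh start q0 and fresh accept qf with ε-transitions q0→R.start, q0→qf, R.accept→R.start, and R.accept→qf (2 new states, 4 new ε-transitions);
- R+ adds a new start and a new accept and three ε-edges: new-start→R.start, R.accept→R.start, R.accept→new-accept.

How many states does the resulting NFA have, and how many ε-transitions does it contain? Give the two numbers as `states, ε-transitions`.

By structural recursion:
Each of the 5 symbol leaves contributes 2 states and 0 ε-transitions.
  z|x → 6 states, 4 ε-transitions
  (z|x)+ → 8 states, 7 ε-transitions
  z|y → 6 states, 4 ε-transitions
  (z|y)* → 8 states, 8 ε-transitions
  y|(z|y)* → 12 states, 12 ε-transitions
  (y|(z|y)*)* → 14 states, 16 ε-transitions
  (z|x)+·(y|(z|y)*)* → 21 states, 23 ε-transitions

21, 23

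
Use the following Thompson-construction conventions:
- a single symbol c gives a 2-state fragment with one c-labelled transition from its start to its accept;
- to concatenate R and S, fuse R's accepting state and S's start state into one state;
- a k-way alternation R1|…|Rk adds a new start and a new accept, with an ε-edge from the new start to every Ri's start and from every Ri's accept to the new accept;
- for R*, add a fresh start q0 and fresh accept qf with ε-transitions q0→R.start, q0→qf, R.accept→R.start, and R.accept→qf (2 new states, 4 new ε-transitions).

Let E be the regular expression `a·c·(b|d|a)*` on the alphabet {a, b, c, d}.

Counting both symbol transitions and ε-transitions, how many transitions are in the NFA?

15

Building bottom-up:
Each of the 5 symbol leaves contributes 1 transition (1 symbol, 0 ε).
  b|d|a — 9 transitions (3 symbol, 6 ε)
  (b|d|a)* — 13 transitions (3 symbol, 10 ε)
  a·c·(b|d|a)* — 15 transitions (5 symbol, 10 ε)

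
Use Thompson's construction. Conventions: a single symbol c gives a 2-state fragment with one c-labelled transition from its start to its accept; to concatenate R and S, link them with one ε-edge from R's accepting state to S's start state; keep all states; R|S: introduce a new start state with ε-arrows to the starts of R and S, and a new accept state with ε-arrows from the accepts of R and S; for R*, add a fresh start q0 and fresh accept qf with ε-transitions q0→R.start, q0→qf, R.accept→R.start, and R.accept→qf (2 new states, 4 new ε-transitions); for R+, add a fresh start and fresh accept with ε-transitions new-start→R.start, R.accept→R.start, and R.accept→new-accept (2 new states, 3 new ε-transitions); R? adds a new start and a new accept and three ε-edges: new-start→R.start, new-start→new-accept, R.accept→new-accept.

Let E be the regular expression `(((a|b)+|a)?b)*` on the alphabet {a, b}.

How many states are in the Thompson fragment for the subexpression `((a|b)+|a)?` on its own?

Fragment for `((a|b)+|a)?`:
Each of the 3 symbol leaves contributes a 2-state fragment.
  a|b → 6 states
  (a|b)+ → 8 states
  (a|b)+|a → 12 states
  ((a|b)+|a)? → 14 states

14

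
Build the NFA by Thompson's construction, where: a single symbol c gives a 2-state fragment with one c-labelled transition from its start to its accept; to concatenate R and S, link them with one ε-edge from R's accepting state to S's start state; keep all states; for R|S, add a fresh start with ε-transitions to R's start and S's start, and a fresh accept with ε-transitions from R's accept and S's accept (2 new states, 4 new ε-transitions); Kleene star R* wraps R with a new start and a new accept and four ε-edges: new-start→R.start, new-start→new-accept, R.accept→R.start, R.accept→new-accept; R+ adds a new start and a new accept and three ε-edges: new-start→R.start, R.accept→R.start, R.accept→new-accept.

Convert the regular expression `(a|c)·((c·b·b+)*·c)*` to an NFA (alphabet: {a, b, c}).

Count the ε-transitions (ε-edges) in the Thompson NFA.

Recursing over subexpressions:
Each of the 6 symbol leaves contributes 0 ε-transitions.
  a|c : 4 ε-transitions
  b+ : 3 ε-transitions
  c·b·b+ : 5 ε-transitions
  (c·b·b+)* : 9 ε-transitions
  (c·b·b+)*·c : 10 ε-transitions
  ((c·b·b+)*·c)* : 14 ε-transitions
  (a|c)·((c·b·b+)*·c)* : 19 ε-transitions

19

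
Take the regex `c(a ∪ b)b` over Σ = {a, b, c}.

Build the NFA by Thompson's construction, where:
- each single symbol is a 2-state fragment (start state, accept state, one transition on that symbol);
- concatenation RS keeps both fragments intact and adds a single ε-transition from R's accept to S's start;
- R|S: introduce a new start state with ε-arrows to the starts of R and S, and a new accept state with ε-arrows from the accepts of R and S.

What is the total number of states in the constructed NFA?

Building bottom-up:
Each of the 4 symbol leaves contributes a 2-state fragment.
  a ∪ b : 6 states
  c(a ∪ b)b : 10 states

10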